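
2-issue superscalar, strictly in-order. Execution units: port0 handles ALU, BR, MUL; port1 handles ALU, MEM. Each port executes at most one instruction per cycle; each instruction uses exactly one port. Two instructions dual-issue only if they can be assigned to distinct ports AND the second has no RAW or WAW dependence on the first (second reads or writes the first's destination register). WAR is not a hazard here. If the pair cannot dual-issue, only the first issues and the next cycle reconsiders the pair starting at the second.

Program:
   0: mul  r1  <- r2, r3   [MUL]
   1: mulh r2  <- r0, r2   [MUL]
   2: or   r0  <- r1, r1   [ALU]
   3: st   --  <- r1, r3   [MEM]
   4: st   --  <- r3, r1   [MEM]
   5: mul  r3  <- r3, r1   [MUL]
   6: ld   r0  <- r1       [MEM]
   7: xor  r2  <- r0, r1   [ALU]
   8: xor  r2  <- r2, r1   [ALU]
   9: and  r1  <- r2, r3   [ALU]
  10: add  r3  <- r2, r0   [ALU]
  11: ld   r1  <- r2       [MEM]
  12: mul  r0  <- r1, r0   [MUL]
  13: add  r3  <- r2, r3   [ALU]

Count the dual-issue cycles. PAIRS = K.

PAIRS = 4

t=0 i0:mul ; no-port MUL/MUL
t=1 i1/i2:mulh;or ; pair
t=2 i3:st ; no-port MEM/MEM
t=3 i4/i5:st;mul ; pair
t=4 i6:ld ; RAW r0
t=5 i7:xor ; RAW+WAW r2
t=6 i8:xor ; RAW r2
t=7 i9/i10:and;add ; pair
t=8 i11:ld ; RAW r1
t=9 i12/i13:mul;add ; pair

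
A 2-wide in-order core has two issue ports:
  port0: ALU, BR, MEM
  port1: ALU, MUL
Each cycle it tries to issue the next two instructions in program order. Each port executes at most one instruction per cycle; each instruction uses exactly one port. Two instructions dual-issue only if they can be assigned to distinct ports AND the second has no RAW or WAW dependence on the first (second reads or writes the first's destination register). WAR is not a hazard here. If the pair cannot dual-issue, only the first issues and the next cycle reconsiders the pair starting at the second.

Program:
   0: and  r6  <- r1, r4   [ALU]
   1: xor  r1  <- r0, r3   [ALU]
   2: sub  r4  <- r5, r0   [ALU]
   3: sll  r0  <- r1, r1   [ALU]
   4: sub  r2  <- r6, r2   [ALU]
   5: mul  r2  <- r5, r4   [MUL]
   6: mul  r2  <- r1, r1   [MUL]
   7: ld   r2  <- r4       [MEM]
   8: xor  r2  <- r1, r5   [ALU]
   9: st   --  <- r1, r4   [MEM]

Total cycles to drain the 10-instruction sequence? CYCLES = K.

[0] i0/i1  and/xor  -- 2-wide
[1] i2/i3  sub/sll  -- 2-wide
[2] i4  sub  -- WAW r2
[3] i5  mul  -- no-port MUL/MUL
[4] i6  mul  -- WAW r2
[5] i7  ld  -- WAW r2
[6] i8/i9  xor/st  -- 2-wide

CYCLES = 7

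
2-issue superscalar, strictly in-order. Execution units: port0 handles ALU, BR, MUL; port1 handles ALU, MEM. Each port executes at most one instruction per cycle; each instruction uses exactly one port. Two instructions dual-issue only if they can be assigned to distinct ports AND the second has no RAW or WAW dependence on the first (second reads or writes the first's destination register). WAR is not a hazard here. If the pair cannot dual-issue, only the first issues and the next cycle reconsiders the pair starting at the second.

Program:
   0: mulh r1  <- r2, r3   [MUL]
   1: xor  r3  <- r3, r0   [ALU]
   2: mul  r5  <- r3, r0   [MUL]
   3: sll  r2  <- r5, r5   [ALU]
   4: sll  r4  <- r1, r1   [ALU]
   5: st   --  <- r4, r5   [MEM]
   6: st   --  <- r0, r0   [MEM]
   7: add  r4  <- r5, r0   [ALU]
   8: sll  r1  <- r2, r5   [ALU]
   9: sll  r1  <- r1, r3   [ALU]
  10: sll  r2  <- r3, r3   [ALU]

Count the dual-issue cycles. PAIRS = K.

  cy0 -> i0&i1 (mulh.MUL+xor.ALU) dual
  cy1 -> i2 (mul.MUL) RAW r5
  cy2 -> i3&i4 (sll.ALU+sll.ALU) dual
  cy3 -> i5 (st.MEM) no-port MEM/MEM
  cy4 -> i6&i7 (st.MEM+add.ALU) dual
  cy5 -> i8 (sll.ALU) RAW+WAW r1
  cy6 -> i9&i10 (sll.ALU+sll.ALU) dual

PAIRS = 4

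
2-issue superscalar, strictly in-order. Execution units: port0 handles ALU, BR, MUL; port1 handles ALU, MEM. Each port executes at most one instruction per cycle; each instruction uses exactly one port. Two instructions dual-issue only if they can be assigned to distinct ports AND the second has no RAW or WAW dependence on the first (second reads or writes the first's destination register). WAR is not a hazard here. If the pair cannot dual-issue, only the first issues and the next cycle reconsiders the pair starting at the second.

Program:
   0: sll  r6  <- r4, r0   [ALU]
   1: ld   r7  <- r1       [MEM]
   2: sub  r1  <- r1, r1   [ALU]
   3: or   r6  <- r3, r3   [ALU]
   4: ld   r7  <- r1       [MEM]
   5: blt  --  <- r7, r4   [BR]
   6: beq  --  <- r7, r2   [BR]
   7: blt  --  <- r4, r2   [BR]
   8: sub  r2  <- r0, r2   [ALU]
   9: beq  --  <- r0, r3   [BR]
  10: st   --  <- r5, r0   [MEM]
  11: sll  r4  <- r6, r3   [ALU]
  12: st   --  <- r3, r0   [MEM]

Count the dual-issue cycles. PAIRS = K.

PAIRS = 5

[0] i0,i1  sll.ALU ld.MEM  -- dual
[1] i2,i3  sub.ALU or.ALU  -- dual
[2] i4  ld.MEM  -- RAW r7
[3] i5  blt.BR  -- no-port BR/BR
[4] i6  beq.BR  -- no-port BR/BR
[5] i7,i8  blt.BR sub.ALU  -- dual
[6] i9,i10  beq.BR st.MEM  -- dual
[7] i11,i12  sll.ALU st.MEM  -- dual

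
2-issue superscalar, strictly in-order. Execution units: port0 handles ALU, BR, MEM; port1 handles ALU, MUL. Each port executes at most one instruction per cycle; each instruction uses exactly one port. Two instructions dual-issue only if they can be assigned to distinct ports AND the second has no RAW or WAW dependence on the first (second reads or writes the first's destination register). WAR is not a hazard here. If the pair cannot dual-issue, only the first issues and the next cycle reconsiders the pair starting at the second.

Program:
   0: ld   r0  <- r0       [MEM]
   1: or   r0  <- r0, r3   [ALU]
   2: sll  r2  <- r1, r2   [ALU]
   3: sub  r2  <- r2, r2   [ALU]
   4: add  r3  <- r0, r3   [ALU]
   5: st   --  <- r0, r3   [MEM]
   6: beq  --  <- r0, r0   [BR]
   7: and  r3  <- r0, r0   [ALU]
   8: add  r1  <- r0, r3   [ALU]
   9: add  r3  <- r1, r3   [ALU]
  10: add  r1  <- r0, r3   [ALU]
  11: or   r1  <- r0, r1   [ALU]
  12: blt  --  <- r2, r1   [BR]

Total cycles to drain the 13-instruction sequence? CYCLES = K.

0. ld @i0  | RAW+WAW r0
1. or/sll @i1,i2  | dual
2. sub/add @i3,i4  | dual
3. st @i5  | no-port MEM/BR
4. beq/and @i6,i7  | dual
5. add @i8  | RAW r1
6. add @i9  | RAW r3
7. add @i10  | RAW+WAW r1
8. or @i11  | RAW r1
9. blt @i12  | tail

CYCLES = 10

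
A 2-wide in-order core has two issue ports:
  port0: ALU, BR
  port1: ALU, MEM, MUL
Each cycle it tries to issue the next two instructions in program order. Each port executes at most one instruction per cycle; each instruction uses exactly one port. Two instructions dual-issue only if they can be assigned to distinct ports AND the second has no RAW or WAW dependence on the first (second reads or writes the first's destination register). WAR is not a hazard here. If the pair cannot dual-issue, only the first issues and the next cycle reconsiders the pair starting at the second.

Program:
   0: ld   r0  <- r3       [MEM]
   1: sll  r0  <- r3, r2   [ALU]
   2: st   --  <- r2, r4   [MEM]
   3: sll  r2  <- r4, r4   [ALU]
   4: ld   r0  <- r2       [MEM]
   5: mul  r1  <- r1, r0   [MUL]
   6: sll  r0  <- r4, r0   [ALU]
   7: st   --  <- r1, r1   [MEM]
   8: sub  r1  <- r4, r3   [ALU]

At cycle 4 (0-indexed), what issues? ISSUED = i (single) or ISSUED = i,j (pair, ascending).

ISSUED = 5,6

[0] i0  ld.MEM  -- WAW r0
[1] i1+i2  sll.ALU;st.MEM  -- pair
[2] i3  sll.ALU  -- RAW r2
[3] i4  ld.MEM  -- no-port MEM/MUL
[4] i5+i6  mul.MUL;sll.ALU  -- pair
[5] i7+i8  st.MEM;sub.ALU  -- pair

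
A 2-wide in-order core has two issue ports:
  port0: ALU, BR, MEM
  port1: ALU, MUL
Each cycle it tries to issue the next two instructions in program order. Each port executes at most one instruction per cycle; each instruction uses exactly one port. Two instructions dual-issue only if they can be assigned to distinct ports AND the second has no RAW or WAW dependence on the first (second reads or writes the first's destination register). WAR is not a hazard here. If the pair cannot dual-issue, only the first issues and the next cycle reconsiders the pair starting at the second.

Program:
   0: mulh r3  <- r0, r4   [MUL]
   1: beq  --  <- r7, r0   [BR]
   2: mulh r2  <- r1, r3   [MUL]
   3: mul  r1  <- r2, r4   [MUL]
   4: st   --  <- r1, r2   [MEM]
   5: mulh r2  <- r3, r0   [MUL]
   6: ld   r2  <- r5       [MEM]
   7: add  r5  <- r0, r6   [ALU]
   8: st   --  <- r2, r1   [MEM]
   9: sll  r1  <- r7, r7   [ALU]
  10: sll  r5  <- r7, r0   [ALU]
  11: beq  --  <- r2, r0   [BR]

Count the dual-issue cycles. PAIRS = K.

0. mulh.MUL beq.BR @i0&i1  | pair
1. mulh.MUL @i2  | no-port MUL/MUL
2. mul.MUL @i3  | RAW r1
3. st.MEM mulh.MUL @i4&i5  | pair
4. ld.MEM add.ALU @i6&i7  | pair
5. st.MEM sll.ALU @i8&i9  | pair
6. sll.ALU beq.BR @i10&i11  | pair

PAIRS = 5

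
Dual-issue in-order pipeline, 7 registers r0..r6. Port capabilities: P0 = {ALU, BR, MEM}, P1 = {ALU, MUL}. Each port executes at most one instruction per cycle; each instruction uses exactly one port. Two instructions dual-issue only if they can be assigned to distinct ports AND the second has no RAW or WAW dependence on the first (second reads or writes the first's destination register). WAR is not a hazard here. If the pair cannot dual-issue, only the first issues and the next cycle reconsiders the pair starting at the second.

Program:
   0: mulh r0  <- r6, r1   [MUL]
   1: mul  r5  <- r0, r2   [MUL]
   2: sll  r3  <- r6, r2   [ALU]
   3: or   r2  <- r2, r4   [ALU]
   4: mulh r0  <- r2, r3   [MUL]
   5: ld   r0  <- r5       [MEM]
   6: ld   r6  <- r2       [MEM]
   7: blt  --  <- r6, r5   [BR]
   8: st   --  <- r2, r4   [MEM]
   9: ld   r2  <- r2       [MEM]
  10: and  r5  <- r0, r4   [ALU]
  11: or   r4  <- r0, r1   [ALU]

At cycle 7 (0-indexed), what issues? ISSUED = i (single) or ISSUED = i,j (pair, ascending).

  cy0 -> i0 (mulh) no-port MUL/MUL
  cy1 -> i1&i2 (mul/sll) 2-wide
  cy2 -> i3 (or) RAW r2
  cy3 -> i4 (mulh) WAW r0
  cy4 -> i5 (ld) no-port MEM/MEM
  cy5 -> i6 (ld) no-port MEM/BR
  cy6 -> i7 (blt) no-port BR/MEM
  cy7 -> i8 (st) no-port MEM/MEM
  cy8 -> i9&i10 (ld/and) 2-wide
  cy9 -> i11 (or) tail

ISSUED = 8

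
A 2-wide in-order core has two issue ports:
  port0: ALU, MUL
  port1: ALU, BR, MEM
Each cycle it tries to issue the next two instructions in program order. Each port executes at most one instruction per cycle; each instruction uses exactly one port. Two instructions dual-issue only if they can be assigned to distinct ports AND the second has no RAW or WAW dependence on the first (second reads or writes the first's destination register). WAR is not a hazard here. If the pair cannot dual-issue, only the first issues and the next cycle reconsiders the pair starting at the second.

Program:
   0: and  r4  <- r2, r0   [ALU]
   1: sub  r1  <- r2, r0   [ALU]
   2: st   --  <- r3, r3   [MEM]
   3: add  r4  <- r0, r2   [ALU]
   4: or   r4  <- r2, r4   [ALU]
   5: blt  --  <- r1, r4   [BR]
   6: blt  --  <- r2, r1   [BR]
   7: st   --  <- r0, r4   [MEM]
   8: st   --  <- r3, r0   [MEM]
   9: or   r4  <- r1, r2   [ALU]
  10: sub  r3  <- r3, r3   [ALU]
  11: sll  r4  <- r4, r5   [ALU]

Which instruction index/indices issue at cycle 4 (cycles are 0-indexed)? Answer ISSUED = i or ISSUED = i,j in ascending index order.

[0] i0,i1  and.ALU+sub.ALU  -- dual
[1] i2,i3  st.MEM+add.ALU  -- dual
[2] i4  or.ALU  -- RAW r4
[3] i5  blt.BR  -- no-port BR/BR
[4] i6  blt.BR  -- no-port BR/MEM
[5] i7  st.MEM  -- no-port MEM/MEM
[6] i8,i9  st.MEM+or.ALU  -- dual
[7] i10,i11  sub.ALU+sll.ALU  -- dual

ISSUED = 6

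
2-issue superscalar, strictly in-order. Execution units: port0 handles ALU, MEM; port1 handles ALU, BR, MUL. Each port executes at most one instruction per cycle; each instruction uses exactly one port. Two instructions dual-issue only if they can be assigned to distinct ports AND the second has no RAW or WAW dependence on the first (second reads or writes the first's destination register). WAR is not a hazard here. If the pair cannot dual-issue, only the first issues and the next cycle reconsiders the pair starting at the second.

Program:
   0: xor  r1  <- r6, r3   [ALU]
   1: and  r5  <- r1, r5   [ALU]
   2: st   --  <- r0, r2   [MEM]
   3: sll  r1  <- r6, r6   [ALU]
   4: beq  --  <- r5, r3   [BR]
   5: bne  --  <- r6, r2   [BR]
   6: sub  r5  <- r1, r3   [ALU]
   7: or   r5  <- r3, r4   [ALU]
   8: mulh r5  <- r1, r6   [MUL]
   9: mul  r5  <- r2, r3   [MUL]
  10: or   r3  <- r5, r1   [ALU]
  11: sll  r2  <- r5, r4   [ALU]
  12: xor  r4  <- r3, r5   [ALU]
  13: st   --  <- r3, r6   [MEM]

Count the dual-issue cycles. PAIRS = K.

PAIRS = 5

t=0 i0:xor.ALU ; RAW r1
t=1 i1+i2:and.ALU;st.MEM ; pair
t=2 i3+i4:sll.ALU;beq.BR ; pair
t=3 i5+i6:bne.BR;sub.ALU ; pair
t=4 i7:or.ALU ; WAW r5
t=5 i8:mulh.MUL ; no-port MUL/MUL
t=6 i9:mul.MUL ; RAW r5
t=7 i10+i11:or.ALU;sll.ALU ; pair
t=8 i12+i13:xor.ALU;st.MEM ; pair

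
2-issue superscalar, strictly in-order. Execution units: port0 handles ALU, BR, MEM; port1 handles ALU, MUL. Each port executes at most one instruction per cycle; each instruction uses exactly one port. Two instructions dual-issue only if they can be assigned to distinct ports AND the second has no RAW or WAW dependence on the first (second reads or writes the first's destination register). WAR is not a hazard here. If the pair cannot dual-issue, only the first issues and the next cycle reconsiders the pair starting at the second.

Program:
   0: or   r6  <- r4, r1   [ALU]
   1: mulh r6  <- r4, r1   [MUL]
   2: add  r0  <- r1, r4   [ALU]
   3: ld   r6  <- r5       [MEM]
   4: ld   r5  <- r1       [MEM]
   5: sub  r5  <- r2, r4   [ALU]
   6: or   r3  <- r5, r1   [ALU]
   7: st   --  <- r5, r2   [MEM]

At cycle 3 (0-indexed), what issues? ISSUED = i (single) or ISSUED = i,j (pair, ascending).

#0 head=0: or.ALU i0 WAW r6
#1 head=1: mulh.MUL;add.ALU i1,i2 2-wide
#2 head=3: ld.MEM i3 no-port MEM/MEM
#3 head=4: ld.MEM i4 WAW r5
#4 head=5: sub.ALU i5 RAW r5
#5 head=6: or.ALU;st.MEM i6,i7 2-wide

ISSUED = 4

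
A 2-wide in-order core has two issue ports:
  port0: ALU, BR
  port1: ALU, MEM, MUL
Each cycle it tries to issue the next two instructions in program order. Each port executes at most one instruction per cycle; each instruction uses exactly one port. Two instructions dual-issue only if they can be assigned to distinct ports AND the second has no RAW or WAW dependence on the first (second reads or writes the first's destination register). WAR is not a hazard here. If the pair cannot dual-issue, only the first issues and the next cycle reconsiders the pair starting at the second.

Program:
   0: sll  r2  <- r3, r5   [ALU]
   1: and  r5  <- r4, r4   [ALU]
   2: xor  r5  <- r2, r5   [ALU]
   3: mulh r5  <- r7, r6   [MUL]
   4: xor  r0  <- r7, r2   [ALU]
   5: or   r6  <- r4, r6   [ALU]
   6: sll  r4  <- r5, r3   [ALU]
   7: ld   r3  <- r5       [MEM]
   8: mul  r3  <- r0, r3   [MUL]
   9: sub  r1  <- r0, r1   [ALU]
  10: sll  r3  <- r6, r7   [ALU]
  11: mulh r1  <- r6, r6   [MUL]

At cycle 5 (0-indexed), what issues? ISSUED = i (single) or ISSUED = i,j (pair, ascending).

[0] i0+i1  sll and  -- dual
[1] i2  xor  -- WAW r5
[2] i3+i4  mulh xor  -- dual
[3] i5+i6  or sll  -- dual
[4] i7  ld  -- no-port MEM/MUL
[5] i8+i9  mul sub  -- dual
[6] i10+i11  sll mulh  -- dual

ISSUED = 8,9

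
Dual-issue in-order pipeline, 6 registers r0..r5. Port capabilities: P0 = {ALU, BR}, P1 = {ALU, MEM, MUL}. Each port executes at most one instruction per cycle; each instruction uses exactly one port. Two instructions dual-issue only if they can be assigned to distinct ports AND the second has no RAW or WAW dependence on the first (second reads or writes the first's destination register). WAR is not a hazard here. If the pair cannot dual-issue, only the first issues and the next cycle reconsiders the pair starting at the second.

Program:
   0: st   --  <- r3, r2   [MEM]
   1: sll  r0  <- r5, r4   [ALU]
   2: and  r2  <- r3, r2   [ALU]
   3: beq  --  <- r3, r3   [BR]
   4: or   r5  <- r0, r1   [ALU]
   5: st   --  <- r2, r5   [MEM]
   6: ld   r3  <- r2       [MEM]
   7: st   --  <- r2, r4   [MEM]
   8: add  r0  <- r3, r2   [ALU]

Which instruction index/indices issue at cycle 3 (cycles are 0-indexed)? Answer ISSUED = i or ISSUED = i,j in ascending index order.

[0] i0+i1  st.MEM;sll.ALU  -- pair
[1] i2+i3  and.ALU;beq.BR  -- pair
[2] i4  or.ALU  -- RAW r5
[3] i5  st.MEM  -- no-port MEM/MEM
[4] i6  ld.MEM  -- no-port MEM/MEM
[5] i7+i8  st.MEM;add.ALU  -- pair

ISSUED = 5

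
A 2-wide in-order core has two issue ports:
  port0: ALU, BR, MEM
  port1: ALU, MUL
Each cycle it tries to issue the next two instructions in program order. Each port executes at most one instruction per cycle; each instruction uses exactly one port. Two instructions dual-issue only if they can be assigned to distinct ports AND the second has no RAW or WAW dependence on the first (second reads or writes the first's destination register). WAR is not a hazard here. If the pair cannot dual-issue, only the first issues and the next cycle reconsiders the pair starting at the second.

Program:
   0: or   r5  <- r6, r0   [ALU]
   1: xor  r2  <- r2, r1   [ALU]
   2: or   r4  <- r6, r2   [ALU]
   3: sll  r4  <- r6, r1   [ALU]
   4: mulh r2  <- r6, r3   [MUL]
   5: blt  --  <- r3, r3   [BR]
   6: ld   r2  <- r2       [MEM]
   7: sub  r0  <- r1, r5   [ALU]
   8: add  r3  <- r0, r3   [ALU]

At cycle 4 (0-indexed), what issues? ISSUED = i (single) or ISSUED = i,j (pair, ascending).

c0: i0/i1 or.ALU xor.ALU  dual
c1: i2 or.ALU  WAW r4
c2: i3/i4 sll.ALU mulh.MUL  dual
c3: i5 blt.BR  no-port BR/MEM
c4: i6/i7 ld.MEM sub.ALU  dual
c5: i8 add.ALU  tail

ISSUED = 6,7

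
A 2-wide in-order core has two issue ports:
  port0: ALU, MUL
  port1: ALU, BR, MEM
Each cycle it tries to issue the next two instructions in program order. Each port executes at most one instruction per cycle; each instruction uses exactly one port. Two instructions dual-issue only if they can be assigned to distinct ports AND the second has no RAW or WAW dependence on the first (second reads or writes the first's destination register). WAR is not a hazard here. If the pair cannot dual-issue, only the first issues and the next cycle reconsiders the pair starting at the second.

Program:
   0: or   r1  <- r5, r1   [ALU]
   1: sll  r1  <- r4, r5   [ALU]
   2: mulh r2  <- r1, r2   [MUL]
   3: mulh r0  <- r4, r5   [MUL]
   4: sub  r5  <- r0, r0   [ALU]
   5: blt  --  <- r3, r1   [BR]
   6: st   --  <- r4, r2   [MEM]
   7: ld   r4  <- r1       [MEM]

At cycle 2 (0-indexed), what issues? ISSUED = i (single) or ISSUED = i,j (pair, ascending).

c0: i0 or  WAW r1
c1: i1 sll  RAW r1
c2: i2 mulh  no-port MUL/MUL
c3: i3 mulh  RAW r0
c4: i4+i5 sub/blt  pair
c5: i6 st  no-port MEM/MEM
c6: i7 ld  tail

ISSUED = 2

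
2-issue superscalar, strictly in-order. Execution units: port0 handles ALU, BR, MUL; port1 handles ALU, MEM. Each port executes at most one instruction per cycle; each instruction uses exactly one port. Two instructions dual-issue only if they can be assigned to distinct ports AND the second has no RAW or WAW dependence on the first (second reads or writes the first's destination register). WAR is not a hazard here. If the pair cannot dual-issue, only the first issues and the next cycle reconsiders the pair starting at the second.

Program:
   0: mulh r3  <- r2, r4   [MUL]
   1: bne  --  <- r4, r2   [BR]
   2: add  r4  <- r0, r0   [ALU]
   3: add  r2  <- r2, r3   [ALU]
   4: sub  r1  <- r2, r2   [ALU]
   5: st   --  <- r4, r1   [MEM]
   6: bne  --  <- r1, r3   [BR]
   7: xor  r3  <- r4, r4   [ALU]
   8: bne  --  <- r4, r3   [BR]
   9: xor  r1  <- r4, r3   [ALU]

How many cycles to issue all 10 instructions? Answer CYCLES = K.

c0: i0 mulh.MUL  no-port MUL/BR
c1: i1+i2 bne.BR/add.ALU  2-wide
c2: i3 add.ALU  RAW r2
c3: i4 sub.ALU  RAW r1
c4: i5+i6 st.MEM/bne.BR  2-wide
c5: i7 xor.ALU  RAW r3
c6: i8+i9 bne.BR/xor.ALU  2-wide

CYCLES = 7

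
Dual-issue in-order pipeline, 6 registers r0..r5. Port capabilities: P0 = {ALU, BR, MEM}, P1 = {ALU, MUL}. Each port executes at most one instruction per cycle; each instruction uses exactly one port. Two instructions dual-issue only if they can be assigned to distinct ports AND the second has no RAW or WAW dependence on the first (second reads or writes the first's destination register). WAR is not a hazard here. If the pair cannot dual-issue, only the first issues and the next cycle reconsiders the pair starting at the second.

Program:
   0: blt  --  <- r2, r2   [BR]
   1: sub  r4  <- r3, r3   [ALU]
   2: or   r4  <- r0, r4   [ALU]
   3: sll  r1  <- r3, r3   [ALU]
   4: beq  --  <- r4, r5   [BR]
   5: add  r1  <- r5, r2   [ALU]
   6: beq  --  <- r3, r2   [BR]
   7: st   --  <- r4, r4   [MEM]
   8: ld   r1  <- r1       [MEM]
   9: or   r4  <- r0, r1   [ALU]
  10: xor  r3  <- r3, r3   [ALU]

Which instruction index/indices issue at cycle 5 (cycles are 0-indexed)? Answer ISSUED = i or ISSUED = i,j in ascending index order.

0. blt.BR/sub.ALU @i0,i1  | pair
1. or.ALU/sll.ALU @i2,i3  | pair
2. beq.BR/add.ALU @i4,i5  | pair
3. beq.BR @i6  | no-port BR/MEM
4. st.MEM @i7  | no-port MEM/MEM
5. ld.MEM @i8  | RAW r1
6. or.ALU/xor.ALU @i9,i10  | pair

ISSUED = 8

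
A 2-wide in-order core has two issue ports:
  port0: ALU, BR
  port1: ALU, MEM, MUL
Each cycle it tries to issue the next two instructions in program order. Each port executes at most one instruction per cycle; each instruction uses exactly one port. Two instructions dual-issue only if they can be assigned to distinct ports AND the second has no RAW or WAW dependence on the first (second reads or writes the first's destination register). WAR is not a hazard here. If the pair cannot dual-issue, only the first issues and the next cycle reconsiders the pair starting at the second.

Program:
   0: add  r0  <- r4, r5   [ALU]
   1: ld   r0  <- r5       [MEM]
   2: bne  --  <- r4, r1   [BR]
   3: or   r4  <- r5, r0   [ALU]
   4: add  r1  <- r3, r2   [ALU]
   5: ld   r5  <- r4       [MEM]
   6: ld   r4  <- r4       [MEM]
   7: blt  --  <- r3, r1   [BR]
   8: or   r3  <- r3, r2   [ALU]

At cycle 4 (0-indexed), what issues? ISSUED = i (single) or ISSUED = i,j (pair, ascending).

#0 head=0: add i0 WAW r0
#1 head=1: ld/bne i1+i2 dual
#2 head=3: or/add i3+i4 dual
#3 head=5: ld i5 no-port MEM/MEM
#4 head=6: ld/blt i6+i7 dual
#5 head=8: or i8 tail

ISSUED = 6,7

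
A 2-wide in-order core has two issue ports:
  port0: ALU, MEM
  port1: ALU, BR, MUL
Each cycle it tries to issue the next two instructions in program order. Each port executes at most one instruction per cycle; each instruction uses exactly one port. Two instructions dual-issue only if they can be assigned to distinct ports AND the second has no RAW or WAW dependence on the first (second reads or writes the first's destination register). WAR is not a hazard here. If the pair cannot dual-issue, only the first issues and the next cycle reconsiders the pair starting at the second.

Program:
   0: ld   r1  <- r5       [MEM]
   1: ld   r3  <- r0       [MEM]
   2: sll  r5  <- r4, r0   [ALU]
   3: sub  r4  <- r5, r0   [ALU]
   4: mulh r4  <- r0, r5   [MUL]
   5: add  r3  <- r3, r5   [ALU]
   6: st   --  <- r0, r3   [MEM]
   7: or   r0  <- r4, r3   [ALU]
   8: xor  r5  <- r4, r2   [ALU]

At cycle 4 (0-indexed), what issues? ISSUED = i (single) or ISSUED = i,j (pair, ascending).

#0 head=0: ld i0 no-port MEM/MEM
#1 head=1: ld/sll i1+i2 dual
#2 head=3: sub i3 WAW r4
#3 head=4: mulh/add i4+i5 dual
#4 head=6: st/or i6+i7 dual
#5 head=8: xor i8 tail

ISSUED = 6,7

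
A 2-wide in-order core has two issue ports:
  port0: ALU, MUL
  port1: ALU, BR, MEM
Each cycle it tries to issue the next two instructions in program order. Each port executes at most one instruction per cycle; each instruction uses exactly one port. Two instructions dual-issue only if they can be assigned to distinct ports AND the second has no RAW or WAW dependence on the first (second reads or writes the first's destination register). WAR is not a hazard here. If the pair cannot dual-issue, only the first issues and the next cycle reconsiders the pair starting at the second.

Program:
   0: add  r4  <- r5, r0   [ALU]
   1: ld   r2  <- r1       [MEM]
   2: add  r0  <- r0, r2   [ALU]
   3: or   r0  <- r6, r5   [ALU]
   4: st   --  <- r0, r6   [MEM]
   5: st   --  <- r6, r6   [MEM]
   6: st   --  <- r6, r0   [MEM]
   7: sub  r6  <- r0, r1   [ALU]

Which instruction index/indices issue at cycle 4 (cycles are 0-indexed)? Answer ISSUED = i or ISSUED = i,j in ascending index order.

ISSUED = 5

  cy0 -> i0&i1 (add ld) 2-wide
  cy1 -> i2 (add) WAW r0
  cy2 -> i3 (or) RAW r0
  cy3 -> i4 (st) no-port MEM/MEM
  cy4 -> i5 (st) no-port MEM/MEM
  cy5 -> i6&i7 (st sub) 2-wide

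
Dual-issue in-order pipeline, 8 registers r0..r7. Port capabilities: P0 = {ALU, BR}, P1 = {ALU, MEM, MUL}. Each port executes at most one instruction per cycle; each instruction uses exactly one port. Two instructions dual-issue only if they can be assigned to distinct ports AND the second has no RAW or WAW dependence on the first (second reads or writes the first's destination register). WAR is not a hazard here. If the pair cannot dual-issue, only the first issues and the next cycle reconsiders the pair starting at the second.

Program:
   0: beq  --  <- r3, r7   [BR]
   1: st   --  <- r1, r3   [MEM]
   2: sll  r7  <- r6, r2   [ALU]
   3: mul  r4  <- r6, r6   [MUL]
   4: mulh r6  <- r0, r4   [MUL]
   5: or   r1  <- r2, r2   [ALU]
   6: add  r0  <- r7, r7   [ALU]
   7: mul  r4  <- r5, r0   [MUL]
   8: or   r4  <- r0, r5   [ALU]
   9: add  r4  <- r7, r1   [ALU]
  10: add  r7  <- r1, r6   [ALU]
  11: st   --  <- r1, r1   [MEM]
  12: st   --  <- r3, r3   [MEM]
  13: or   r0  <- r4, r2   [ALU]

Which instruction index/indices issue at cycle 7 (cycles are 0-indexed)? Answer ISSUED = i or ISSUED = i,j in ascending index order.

ISSUED = 11

t=0 i0,i1:beq.BR st.MEM ; dual
t=1 i2,i3:sll.ALU mul.MUL ; dual
t=2 i4,i5:mulh.MUL or.ALU ; dual
t=3 i6:add.ALU ; RAW r0
t=4 i7:mul.MUL ; WAW r4
t=5 i8:or.ALU ; WAW r4
t=6 i9,i10:add.ALU add.ALU ; dual
t=7 i11:st.MEM ; no-port MEM/MEM
t=8 i12,i13:st.MEM or.ALU ; dual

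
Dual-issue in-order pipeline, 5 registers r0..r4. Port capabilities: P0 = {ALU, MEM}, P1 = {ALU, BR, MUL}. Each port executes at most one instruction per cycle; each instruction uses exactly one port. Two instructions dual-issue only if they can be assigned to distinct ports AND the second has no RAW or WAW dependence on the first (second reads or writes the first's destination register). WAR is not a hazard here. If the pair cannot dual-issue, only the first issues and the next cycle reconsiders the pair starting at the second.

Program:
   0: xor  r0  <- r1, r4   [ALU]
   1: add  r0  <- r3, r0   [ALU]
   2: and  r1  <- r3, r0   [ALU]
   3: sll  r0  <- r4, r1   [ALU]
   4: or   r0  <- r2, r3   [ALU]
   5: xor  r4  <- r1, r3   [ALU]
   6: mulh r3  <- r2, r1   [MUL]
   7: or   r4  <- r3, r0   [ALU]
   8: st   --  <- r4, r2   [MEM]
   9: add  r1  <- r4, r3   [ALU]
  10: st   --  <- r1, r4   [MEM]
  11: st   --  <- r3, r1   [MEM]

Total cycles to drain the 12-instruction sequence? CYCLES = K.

CYCLES = 10

#0 head=0: xor i0 RAW+WAW r0
#1 head=1: add i1 RAW r0
#2 head=2: and i2 RAW r1
#3 head=3: sll i3 WAW r0
#4 head=4: or;xor i4+i5 dual
#5 head=6: mulh i6 RAW r3
#6 head=7: or i7 RAW r4
#7 head=8: st;add i8+i9 dual
#8 head=10: st i10 no-port MEM/MEM
#9 head=11: st i11 tail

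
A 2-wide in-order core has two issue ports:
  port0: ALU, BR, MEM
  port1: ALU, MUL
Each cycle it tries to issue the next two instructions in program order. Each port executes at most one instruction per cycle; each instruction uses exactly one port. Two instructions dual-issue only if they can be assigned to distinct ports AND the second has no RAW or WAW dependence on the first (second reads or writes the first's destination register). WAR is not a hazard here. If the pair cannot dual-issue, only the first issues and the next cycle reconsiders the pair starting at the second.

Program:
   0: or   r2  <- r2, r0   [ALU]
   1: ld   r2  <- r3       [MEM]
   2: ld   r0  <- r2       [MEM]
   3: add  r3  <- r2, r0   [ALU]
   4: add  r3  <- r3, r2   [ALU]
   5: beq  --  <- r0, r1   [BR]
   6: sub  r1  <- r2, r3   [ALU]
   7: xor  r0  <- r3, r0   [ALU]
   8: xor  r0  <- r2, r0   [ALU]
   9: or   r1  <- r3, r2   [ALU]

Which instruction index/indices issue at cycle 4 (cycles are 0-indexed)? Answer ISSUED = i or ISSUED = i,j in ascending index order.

  cy0 -> i0 (or.ALU) WAW r2
  cy1 -> i1 (ld.MEM) no-port MEM/MEM
  cy2 -> i2 (ld.MEM) RAW r0
  cy3 -> i3 (add.ALU) RAW+WAW r3
  cy4 -> i4+i5 (add.ALU beq.BR) pair
  cy5 -> i6+i7 (sub.ALU xor.ALU) pair
  cy6 -> i8+i9 (xor.ALU or.ALU) pair

ISSUED = 4,5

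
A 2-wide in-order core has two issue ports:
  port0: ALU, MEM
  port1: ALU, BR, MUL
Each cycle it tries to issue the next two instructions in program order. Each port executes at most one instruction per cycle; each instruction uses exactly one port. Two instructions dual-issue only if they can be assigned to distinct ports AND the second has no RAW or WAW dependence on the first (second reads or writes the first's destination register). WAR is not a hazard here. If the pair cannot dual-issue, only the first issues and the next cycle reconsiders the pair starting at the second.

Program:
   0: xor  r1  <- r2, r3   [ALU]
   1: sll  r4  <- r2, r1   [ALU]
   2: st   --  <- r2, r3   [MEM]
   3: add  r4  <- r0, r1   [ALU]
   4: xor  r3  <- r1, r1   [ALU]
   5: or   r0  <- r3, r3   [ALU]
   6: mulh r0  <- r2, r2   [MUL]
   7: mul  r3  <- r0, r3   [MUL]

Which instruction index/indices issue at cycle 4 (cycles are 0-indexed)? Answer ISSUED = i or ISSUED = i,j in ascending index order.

0. xor @i0  | RAW r1
1. sll;st @i1/i2  | 2-wide
2. add;xor @i3/i4  | 2-wide
3. or @i5  | WAW r0
4. mulh @i6  | no-port MUL/MUL
5. mul @i7  | tail

ISSUED = 6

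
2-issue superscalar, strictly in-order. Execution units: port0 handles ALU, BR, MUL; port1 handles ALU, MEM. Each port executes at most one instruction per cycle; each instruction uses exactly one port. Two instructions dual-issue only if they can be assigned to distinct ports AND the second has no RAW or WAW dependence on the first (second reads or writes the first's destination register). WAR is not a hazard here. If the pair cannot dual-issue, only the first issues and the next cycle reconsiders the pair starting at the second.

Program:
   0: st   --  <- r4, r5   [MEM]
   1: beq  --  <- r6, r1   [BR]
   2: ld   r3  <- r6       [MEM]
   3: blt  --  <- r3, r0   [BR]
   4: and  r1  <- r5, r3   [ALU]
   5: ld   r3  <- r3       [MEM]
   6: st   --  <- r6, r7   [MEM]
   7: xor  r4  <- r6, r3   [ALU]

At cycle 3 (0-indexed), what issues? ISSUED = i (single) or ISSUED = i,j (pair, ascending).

t=0 i0&i1:st beq ; pair
t=1 i2:ld ; RAW r3
t=2 i3&i4:blt and ; pair
t=3 i5:ld ; no-port MEM/MEM
t=4 i6&i7:st xor ; pair

ISSUED = 5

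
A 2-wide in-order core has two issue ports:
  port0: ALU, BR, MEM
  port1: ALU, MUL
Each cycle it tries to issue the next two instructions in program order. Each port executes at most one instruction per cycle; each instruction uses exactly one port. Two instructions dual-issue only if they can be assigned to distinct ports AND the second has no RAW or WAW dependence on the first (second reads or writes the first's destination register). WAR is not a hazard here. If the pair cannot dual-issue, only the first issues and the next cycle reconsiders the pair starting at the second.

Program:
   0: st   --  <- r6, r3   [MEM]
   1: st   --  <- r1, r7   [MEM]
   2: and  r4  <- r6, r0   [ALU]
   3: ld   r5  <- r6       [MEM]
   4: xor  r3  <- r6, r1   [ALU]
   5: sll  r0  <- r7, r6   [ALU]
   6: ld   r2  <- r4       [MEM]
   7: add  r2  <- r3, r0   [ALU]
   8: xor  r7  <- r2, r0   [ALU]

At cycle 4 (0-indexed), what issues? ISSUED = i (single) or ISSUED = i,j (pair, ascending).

ISSUED = 7

0. st @i0  | no-port MEM/MEM
1. st/and @i1/i2  | dual
2. ld/xor @i3/i4  | dual
3. sll/ld @i5/i6  | dual
4. add @i7  | RAW r2
5. xor @i8  | tail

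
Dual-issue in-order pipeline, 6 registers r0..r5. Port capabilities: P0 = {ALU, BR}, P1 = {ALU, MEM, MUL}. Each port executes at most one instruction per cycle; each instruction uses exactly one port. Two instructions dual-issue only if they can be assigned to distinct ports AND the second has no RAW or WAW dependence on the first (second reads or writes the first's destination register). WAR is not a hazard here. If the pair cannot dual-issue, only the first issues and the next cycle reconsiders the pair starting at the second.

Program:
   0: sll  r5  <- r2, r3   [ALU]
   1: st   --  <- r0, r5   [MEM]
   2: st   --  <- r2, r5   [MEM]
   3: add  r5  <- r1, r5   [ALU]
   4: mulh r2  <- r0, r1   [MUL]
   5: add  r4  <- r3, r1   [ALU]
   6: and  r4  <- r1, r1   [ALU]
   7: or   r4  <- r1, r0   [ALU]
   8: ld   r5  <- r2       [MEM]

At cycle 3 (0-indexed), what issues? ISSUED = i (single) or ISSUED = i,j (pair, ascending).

c0: i0 sll.ALU  RAW r5
c1: i1 st.MEM  no-port MEM/MEM
c2: i2/i3 st.MEM;add.ALU  dual
c3: i4/i5 mulh.MUL;add.ALU  dual
c4: i6 and.ALU  WAW r4
c5: i7/i8 or.ALU;ld.MEM  dual

ISSUED = 4,5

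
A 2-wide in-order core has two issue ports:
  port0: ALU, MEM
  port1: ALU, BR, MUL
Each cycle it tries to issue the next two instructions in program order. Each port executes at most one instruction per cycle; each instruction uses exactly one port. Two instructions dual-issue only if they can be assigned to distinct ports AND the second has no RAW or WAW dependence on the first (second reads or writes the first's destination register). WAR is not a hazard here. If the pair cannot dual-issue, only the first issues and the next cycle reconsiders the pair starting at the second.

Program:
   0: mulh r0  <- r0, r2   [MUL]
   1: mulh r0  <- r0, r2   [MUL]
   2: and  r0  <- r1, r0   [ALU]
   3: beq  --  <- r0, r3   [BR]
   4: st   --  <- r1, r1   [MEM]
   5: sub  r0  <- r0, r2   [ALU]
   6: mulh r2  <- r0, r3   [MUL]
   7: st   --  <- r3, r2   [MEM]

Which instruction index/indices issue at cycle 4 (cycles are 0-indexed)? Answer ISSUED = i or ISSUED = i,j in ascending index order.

ISSUED = 5

0. mulh.MUL @i0  | no-port MUL/MUL
1. mulh.MUL @i1  | RAW+WAW r0
2. and.ALU @i2  | RAW r0
3. beq.BR;st.MEM @i3,i4  | 2-wide
4. sub.ALU @i5  | RAW r0
5. mulh.MUL @i6  | RAW r2
6. st.MEM @i7  | tail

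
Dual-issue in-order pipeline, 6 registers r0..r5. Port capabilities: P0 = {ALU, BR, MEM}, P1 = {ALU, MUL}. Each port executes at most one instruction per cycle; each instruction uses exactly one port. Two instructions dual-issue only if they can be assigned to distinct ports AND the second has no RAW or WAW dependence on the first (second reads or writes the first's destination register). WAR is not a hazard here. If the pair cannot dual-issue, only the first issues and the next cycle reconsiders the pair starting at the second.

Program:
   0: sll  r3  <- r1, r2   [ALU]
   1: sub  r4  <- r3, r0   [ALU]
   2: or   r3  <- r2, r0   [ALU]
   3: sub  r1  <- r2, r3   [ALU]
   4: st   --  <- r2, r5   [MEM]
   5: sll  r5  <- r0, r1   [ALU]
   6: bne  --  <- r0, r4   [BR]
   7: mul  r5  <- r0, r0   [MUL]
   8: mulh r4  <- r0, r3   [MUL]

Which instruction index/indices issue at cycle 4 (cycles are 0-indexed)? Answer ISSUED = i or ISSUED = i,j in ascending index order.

#0 head=0: sll.ALU i0 RAW r3
#1 head=1: sub.ALU;or.ALU i1+i2 pair
#2 head=3: sub.ALU;st.MEM i3+i4 pair
#3 head=5: sll.ALU;bne.BR i5+i6 pair
#4 head=7: mul.MUL i7 no-port MUL/MUL
#5 head=8: mulh.MUL i8 tail

ISSUED = 7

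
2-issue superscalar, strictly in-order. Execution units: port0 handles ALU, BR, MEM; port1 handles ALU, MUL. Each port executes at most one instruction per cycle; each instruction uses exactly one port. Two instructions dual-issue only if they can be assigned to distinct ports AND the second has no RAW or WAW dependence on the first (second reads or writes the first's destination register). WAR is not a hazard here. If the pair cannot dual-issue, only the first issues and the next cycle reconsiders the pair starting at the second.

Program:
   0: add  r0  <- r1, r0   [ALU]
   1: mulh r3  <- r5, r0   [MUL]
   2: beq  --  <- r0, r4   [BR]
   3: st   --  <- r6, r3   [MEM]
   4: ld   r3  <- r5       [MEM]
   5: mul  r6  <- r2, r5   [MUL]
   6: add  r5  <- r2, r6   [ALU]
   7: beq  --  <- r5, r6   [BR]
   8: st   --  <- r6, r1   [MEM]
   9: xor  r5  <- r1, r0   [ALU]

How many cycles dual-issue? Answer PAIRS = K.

PAIRS = 3

t=0 i0:add ; RAW r0
t=1 i1+i2:mulh;beq ; pair
t=2 i3:st ; no-port MEM/MEM
t=3 i4+i5:ld;mul ; pair
t=4 i6:add ; RAW r5
t=5 i7:beq ; no-port BR/MEM
t=6 i8+i9:st;xor ; pair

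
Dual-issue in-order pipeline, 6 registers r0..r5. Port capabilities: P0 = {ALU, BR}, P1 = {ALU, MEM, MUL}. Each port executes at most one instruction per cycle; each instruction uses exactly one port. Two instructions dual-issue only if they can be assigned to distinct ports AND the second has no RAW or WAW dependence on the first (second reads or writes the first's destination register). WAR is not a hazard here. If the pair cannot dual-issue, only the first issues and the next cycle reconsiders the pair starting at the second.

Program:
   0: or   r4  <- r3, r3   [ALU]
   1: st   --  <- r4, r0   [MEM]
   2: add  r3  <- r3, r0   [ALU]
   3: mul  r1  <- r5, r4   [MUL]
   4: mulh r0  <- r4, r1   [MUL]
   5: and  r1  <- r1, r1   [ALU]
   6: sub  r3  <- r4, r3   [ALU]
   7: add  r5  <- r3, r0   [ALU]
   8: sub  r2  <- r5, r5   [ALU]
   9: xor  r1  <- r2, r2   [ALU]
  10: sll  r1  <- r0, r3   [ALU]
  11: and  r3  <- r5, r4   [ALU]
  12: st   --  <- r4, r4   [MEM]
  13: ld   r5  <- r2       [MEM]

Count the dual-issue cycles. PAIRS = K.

PAIRS = 3

0. or.ALU @i0  | RAW r4
1. st.MEM;add.ALU @i1/i2  | dual
2. mul.MUL @i3  | no-port MUL/MUL
3. mulh.MUL;and.ALU @i4/i5  | dual
4. sub.ALU @i6  | RAW r3
5. add.ALU @i7  | RAW r5
6. sub.ALU @i8  | RAW r2
7. xor.ALU @i9  | WAW r1
8. sll.ALU;and.ALU @i10/i11  | dual
9. st.MEM @i12  | no-port MEM/MEM
10. ld.MEM @i13  | tail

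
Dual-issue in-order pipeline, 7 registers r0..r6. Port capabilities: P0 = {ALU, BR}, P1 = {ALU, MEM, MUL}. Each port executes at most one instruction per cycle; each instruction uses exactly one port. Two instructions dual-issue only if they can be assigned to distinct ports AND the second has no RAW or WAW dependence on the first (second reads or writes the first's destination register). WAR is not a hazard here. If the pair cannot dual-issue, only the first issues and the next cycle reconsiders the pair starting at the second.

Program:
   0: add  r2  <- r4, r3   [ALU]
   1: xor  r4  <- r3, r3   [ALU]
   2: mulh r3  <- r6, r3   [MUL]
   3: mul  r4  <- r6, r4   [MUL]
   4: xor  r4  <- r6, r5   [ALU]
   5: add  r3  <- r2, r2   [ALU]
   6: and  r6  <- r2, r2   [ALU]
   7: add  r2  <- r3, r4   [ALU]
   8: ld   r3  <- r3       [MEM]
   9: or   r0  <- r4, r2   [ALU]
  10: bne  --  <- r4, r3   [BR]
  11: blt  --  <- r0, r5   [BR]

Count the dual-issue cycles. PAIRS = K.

#0 head=0: add.ALU xor.ALU i0/i1 2-wide
#1 head=2: mulh.MUL i2 no-port MUL/MUL
#2 head=3: mul.MUL i3 WAW r4
#3 head=4: xor.ALU add.ALU i4/i5 2-wide
#4 head=6: and.ALU add.ALU i6/i7 2-wide
#5 head=8: ld.MEM or.ALU i8/i9 2-wide
#6 head=10: bne.BR i10 no-port BR/BR
#7 head=11: blt.BR i11 tail

PAIRS = 4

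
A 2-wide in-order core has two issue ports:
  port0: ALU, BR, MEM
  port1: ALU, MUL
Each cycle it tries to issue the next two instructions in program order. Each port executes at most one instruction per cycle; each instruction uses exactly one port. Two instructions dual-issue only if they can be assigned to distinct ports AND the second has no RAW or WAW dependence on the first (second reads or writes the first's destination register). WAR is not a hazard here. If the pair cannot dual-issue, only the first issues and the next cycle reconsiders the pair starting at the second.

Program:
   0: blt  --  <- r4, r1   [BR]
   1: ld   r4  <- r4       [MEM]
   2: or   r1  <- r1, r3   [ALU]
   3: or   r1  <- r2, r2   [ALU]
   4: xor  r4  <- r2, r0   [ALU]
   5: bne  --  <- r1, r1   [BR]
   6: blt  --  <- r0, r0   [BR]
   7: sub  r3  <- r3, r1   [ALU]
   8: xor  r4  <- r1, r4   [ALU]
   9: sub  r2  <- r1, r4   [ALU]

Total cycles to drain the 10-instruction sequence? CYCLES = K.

CYCLES = 7

c0: i0 blt  no-port BR/MEM
c1: i1&i2 ld;or  dual
c2: i3&i4 or;xor  dual
c3: i5 bne  no-port BR/BR
c4: i6&i7 blt;sub  dual
c5: i8 xor  RAW r4
c6: i9 sub  tail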